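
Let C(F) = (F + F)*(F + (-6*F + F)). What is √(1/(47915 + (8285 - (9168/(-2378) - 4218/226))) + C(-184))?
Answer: I*√15454922437600996167631051/7553888993 ≈ 520.43*I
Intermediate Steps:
C(F) = -8*F² (C(F) = (2*F)*(F - 5*F) = (2*F)*(-4*F) = -8*F²)
√(1/(47915 + (8285 - (9168/(-2378) - 4218/226))) + C(-184)) = √(1/(47915 + (8285 - (9168/(-2378) - 4218/226))) - 8*(-184)²) = √(1/(47915 + (8285 - (9168*(-1/2378) - 4218*1/226))) - 8*33856) = √(1/(47915 + (8285 - (-4584/1189 - 2109/113))) - 270848) = √(1/(47915 + (8285 - 1*(-3025593/134357))) - 270848) = √(1/(47915 + (8285 + 3025593/134357)) - 270848) = √(1/(47915 + 1116173338/134357) - 270848) = √(1/(7553888993/134357) - 270848) = √(134357/7553888993 - 270848) = √(-2045955725841707/7553888993) = I*√15454922437600996167631051/7553888993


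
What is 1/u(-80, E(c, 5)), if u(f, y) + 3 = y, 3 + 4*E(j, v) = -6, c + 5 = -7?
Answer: -4/21 ≈ -0.19048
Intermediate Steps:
c = -12 (c = -5 - 7 = -12)
E(j, v) = -9/4 (E(j, v) = -¾ + (¼)*(-6) = -¾ - 3/2 = -9/4)
u(f, y) = -3 + y
1/u(-80, E(c, 5)) = 1/(-3 - 9/4) = 1/(-21/4) = -4/21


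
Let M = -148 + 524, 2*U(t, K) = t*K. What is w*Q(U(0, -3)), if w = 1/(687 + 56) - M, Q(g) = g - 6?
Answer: 1676202/743 ≈ 2256.0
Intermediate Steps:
U(t, K) = K*t/2 (U(t, K) = (t*K)/2 = (K*t)/2 = K*t/2)
Q(g) = -6 + g
M = 376
w = -279367/743 (w = 1/(687 + 56) - 1*376 = 1/743 - 376 = -279367/743 ≈ -376.00)
w*Q(U(0, -3)) = -279367*(-6 + (½)*(-3)*0)/743 = -279367*(-6 + 0)/743 = -279367/743*(-6) = 1676202/743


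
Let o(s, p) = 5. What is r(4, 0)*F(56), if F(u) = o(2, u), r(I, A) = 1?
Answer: 5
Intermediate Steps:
F(u) = 5
r(4, 0)*F(56) = 1*5 = 5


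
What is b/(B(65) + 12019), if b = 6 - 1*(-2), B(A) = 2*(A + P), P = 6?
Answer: 8/12161 ≈ 0.00065784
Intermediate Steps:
B(A) = 12 + 2*A (B(A) = 2*(A + 6) = 2*(6 + A) = 12 + 2*A)
b = 8 (b = 6 + 2 = 8)
b/(B(65) + 12019) = 8/((12 + 2*65) + 12019) = 8/((12 + 130) + 12019) = 8/(142 + 12019) = 8/12161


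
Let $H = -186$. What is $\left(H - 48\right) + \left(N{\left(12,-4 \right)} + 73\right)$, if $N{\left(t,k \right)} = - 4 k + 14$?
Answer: $-131$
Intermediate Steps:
$N{\left(t,k \right)} = 14 - 4 k$
$\left(H - 48\right) + \left(N{\left(12,-4 \right)} + 73\right) = \left(-186 - 48\right) + \left(\left(14 - -16\right) + 73\right) = -234 + \left(\left(14 + 16\right) + 73\right) = -234 + \left(30 + 73\right) = -234 + 103 = -131$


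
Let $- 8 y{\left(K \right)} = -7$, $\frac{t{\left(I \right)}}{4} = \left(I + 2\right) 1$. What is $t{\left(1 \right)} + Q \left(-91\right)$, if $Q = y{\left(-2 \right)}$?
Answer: $- \frac{541}{8} \approx -67.625$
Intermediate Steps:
$t{\left(I \right)} = 8 + 4 I$ ($t{\left(I \right)} = 4 \left(I + 2\right) 1 = 4 \left(2 + I\right) 1 = 4 \left(2 + I\right) = 8 + 4 I$)
$y{\left(K \right)} = \frac{7}{8}$ ($y{\left(K \right)} = \left(- \frac{1}{8}\right) \left(-7\right) = \frac{7}{8}$)
$Q = \frac{7}{8} \approx 0.875$
$t{\left(1 \right)} + Q \left(-91\right) = \left(8 + 4 \cdot 1\right) + \frac{7}{8} \left(-91\right) = \left(8 + 4\right) - \frac{637}{8} = 12 - \frac{637}{8} = - \frac{541}{8}$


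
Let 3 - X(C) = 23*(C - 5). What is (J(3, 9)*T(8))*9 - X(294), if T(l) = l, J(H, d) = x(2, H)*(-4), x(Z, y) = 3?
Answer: 5780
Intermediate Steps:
J(H, d) = -12 (J(H, d) = 3*(-4) = -12)
X(C) = 118 - 23*C (X(C) = 3 - 23*(C - 5) = 3 - 23*(-5 + C) = 3 - (-115 + 23*C) = 3 + (115 - 23*C) = 118 - 23*C)
(J(3, 9)*T(8))*9 - X(294) = -12*8*9 - (118 - 23*294) = -96*9 - (118 - 6762) = -864 - 1*(-6644) = -864 + 6644 = 5780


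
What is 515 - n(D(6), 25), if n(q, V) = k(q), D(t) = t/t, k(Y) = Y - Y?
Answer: 515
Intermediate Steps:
k(Y) = 0
D(t) = 1
n(q, V) = 0
515 - n(D(6), 25) = 515 - 1*0 = 515 + 0 = 515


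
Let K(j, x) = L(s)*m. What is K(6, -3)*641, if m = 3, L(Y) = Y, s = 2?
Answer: 3846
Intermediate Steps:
K(j, x) = 6 (K(j, x) = 2*3 = 6)
K(6, -3)*641 = 6*641 = 3846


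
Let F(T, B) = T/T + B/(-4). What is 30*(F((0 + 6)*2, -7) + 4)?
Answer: 405/2 ≈ 202.50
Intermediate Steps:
F(T, B) = 1 - B/4 (F(T, B) = 1 + B*(-¼) = 1 - B/4)
30*(F((0 + 6)*2, -7) + 4) = 30*((1 - ¼*(-7)) + 4) = 30*((1 + 7/4) + 4) = 30*(11/4 + 4) = 30*(27/4) = 405/2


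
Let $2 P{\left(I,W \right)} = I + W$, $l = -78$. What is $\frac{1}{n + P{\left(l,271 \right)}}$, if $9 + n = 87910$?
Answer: $\frac{2}{175995} \approx 1.1364 \cdot 10^{-5}$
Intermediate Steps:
$n = 87901$ ($n = -9 + 87910 = 87901$)
$P{\left(I,W \right)} = \frac{I}{2} + \frac{W}{2}$ ($P{\left(I,W \right)} = \frac{I + W}{2} = \frac{I}{2} + \frac{W}{2}$)
$\frac{1}{n + P{\left(l,271 \right)}} = \frac{1}{87901 + \left(\frac{1}{2} \left(-78\right) + \frac{1}{2} \cdot 271\right)} = \frac{1}{87901 + \left(-39 + \frac{271}{2}\right)} = \frac{1}{87901 + \frac{193}{2}} = \frac{1}{\frac{175995}{2}} = \frac{2}{175995}$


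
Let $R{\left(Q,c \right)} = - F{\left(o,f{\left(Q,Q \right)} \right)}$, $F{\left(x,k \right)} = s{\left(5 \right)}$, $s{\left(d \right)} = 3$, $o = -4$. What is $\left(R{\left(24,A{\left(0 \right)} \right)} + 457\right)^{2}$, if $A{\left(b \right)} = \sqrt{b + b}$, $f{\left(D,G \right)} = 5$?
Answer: $206116$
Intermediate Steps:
$A{\left(b \right)} = \sqrt{2} \sqrt{b}$ ($A{\left(b \right)} = \sqrt{2 b} = \sqrt{2} \sqrt{b}$)
$F{\left(x,k \right)} = 3$
$R{\left(Q,c \right)} = -3$ ($R{\left(Q,c \right)} = \left(-1\right) 3 = -3$)
$\left(R{\left(24,A{\left(0 \right)} \right)} + 457\right)^{2} = \left(-3 + 457\right)^{2} = 454^{2} = 206116$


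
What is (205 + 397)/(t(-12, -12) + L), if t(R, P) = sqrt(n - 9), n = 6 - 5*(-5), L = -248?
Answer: -74648/30741 - 301*sqrt(22)/30741 ≈ -2.4742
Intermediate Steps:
n = 31 (n = 6 + 25 = 31)
t(R, P) = sqrt(22) (t(R, P) = sqrt(31 - 9) = sqrt(22))
(205 + 397)/(t(-12, -12) + L) = (205 + 397)/(sqrt(22) - 248) = 602/(-248 + sqrt(22))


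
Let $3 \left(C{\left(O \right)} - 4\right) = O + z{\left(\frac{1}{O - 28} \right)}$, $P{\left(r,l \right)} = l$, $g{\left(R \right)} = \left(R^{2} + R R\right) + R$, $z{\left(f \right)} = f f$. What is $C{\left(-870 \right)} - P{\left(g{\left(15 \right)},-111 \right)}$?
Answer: $- \frac{423362099}{2419212} \approx -175.0$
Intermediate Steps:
$z{\left(f \right)} = f^{2}$
$g{\left(R \right)} = R + 2 R^{2}$ ($g{\left(R \right)} = \left(R^{2} + R^{2}\right) + R = 2 R^{2} + R = R + 2 R^{2}$)
$C{\left(O \right)} = 4 + \frac{O}{3} + \frac{1}{3 \left(-28 + O\right)^{2}}$ ($C{\left(O \right)} = 4 + \frac{O + \left(\frac{1}{O - 28}\right)^{2}}{3} = 4 + \frac{O + \left(\frac{1}{-28 + O}\right)^{2}}{3} = 4 + \frac{O + \frac{1}{\left(-28 + O\right)^{2}}}{3} = 4 + \left(\frac{O}{3} + \frac{1}{3 \left(-28 + O\right)^{2}}\right) = 4 + \frac{O}{3} + \frac{1}{3 \left(-28 + O\right)^{2}}$)
$C{\left(-870 \right)} - P{\left(g{\left(15 \right)},-111 \right)} = \left(4 + \frac{1}{3} \left(-870\right) + \frac{1}{3 \left(-28 - 870\right)^{2}}\right) - -111 = \left(4 - 290 + \frac{1}{3 \cdot 806404}\right) + 111 = \left(4 - 290 + \frac{1}{3} \cdot \frac{1}{806404}\right) + 111 = \left(4 - 290 + \frac{1}{2419212}\right) + 111 = - \frac{691894631}{2419212} + 111 = - \frac{423362099}{2419212}$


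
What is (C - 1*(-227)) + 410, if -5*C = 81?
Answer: 3104/5 ≈ 620.80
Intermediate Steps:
C = -81/5 (C = -1/5*81 = -81/5 ≈ -16.200)
(C - 1*(-227)) + 410 = (-81/5 - 1*(-227)) + 410 = (-81/5 + 227) + 410 = 1054/5 + 410 = 3104/5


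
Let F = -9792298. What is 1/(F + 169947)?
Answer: -1/9622351 ≈ -1.0392e-7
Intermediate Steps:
1/(F + 169947) = 1/(-9792298 + 169947) = 1/(-9622351) = -1/9622351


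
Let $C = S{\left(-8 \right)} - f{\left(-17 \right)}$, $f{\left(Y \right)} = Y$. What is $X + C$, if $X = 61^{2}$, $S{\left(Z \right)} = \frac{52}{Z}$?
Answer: $\frac{7463}{2} \approx 3731.5$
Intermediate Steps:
$C = \frac{21}{2}$ ($C = \frac{52}{-8} - -17 = 52 \left(- \frac{1}{8}\right) + 17 = - \frac{13}{2} + 17 = \frac{21}{2} \approx 10.5$)
$X = 3721$
$X + C = 3721 + \frac{21}{2} = \frac{7463}{2}$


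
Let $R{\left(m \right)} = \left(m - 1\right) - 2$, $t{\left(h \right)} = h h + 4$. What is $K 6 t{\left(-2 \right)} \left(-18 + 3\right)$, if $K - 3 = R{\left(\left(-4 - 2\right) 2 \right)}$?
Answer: $8640$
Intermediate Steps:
$t{\left(h \right)} = 4 + h^{2}$ ($t{\left(h \right)} = h^{2} + 4 = 4 + h^{2}$)
$R{\left(m \right)} = -3 + m$ ($R{\left(m \right)} = \left(-1 + m\right) - 2 = -3 + m$)
$K = -12$ ($K = 3 + \left(-3 + \left(-4 - 2\right) 2\right) = 3 - 15 = -12$)
$K 6 t{\left(-2 \right)} \left(-18 + 3\right) = \left(-12\right) 6 \left(4 + \left(-2\right)^{2}\right) \left(-18 + 3\right) = - 72 \left(4 + 4\right) \left(-15\right) = \left(-72\right) 8 \left(-15\right) = \left(-576\right) \left(-15\right) = 8640$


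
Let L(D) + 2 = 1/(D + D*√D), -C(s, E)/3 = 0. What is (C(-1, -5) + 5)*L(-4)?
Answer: -41/4 + I/2 ≈ -10.25 + 0.5*I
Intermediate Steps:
C(s, E) = 0 (C(s, E) = -3*0 = 0)
L(D) = -2 + 1/(D + D^(3/2)) (L(D) = -2 + 1/(D + D*√D) = -2 + 1/(D + D^(3/2)))
(C(-1, -5) + 5)*L(-4) = (0 + 5)*((1 - 2*(-4) - (-16)*I)/(-4 + (-4)^(3/2))) = 5*((1 + 8 - (-16)*I)/(-4 - 8*I)) = 5*(((-4 + 8*I)/80)*(1 + 8 + 16*I)) = 5*(((-4 + 8*I)/80)*(9 + 16*I)) = 5*((-4 + 8*I)*(9 + 16*I)/80) = (-4 + 8*I)*(9 + 16*I)/16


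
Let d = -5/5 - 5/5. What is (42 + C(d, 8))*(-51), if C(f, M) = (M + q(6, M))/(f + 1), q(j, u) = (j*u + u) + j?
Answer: 1428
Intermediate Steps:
d = -2 (d = -5*⅕ - 5*⅕ = -1 - 1 = -2)
q(j, u) = j + u + j*u (q(j, u) = (u + j*u) + j = j + u + j*u)
C(f, M) = (6 + 8*M)/(1 + f) (C(f, M) = (M + (6 + M + 6*M))/(f + 1) = (M + (6 + 7*M))/(1 + f) = (6 + 8*M)/(1 + f))
(42 + C(d, 8))*(-51) = (42 + 2*(3 + 4*8)/(1 - 2))*(-51) = (42 + 2*(3 + 32)/(-1))*(-51) = (42 + 2*(-1)*35)*(-51) = (42 - 70)*(-51) = -28*(-51) = 1428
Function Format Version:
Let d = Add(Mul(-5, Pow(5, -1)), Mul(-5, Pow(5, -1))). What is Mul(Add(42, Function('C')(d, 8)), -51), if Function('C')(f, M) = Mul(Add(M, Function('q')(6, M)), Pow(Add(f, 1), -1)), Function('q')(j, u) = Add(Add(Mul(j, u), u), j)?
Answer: 1428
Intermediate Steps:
d = -2 (d = Add(Mul(-5, Rational(1, 5)), Mul(-5, Rational(1, 5))) = Add(-1, -1) = -2)
Function('q')(j, u) = Add(j, u, Mul(j, u)) (Function('q')(j, u) = Add(Add(u, Mul(j, u)), j) = Add(j, u, Mul(j, u)))
Function('C')(f, M) = Mul(Pow(Add(1, f), -1), Add(6, Mul(8, M))) (Function('C')(f, M) = Mul(Add(M, Add(6, M, Mul(6, M))), Pow(Add(f, 1), -1)) = Mul(Add(M, Add(6, Mul(7, M))), Pow(Add(1, f), -1)) = Mul(Add(6, Mul(8, M)), Pow(Add(1, f), -1)) = Mul(Pow(Add(1, f), -1), Add(6, Mul(8, M))))
Mul(Add(42, Function('C')(d, 8)), -51) = Mul(Add(42, Mul(2, Pow(Add(1, -2), -1), Add(3, Mul(4, 8)))), -51) = Mul(Add(42, Mul(2, Pow(-1, -1), Add(3, 32))), -51) = Mul(Add(42, Mul(2, -1, 35)), -51) = Mul(Add(42, -70), -51) = Mul(-28, -51) = 1428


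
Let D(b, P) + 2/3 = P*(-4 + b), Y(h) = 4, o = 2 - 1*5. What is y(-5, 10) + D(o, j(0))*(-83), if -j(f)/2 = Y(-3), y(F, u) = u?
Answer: -13748/3 ≈ -4582.7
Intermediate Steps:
o = -3 (o = 2 - 5 = -3)
j(f) = -8 (j(f) = -2*4 = -8)
D(b, P) = -⅔ + P*(-4 + b)
y(-5, 10) + D(o, j(0))*(-83) = 10 + (-⅔ - 4*(-8) - 8*(-3))*(-83) = 10 + (-⅔ + 32 + 24)*(-83) = 10 + (166/3)*(-83) = 10 - 13778/3 = -13748/3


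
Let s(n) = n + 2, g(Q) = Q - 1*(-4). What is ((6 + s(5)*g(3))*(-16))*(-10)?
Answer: 8800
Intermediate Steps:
g(Q) = 4 + Q (g(Q) = Q + 4 = 4 + Q)
s(n) = 2 + n
((6 + s(5)*g(3))*(-16))*(-10) = ((6 + (2 + 5)*(4 + 3))*(-16))*(-10) = ((6 + 7*7)*(-16))*(-10) = ((6 + 49)*(-16))*(-10) = (55*(-16))*(-10) = -880*(-10) = 8800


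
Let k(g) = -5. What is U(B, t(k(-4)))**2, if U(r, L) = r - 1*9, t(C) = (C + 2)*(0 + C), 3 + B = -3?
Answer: 225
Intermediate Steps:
B = -6 (B = -3 - 3 = -6)
t(C) = C*(2 + C) (t(C) = (2 + C)*C = C*(2 + C))
U(r, L) = -9 + r (U(r, L) = r - 9 = -9 + r)
U(B, t(k(-4)))**2 = (-9 - 6)**2 = (-15)**2 = 225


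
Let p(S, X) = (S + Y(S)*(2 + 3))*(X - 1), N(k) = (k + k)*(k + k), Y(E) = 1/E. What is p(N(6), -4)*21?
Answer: -725935/48 ≈ -15124.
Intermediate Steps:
N(k) = 4*k² (N(k) = (2*k)*(2*k) = 4*k²)
p(S, X) = (-1 + X)*(S + 5/S) (p(S, X) = (S + (2 + 3)/S)*(X - 1) = (S + 5/S)*(-1 + X) = (-1 + X)*(S + 5/S))
p(N(6), -4)*21 = ((-5 + 5*(-4) + (4*6²)²*(-1 - 4))/((4*6²)))*21 = ((-5 - 20 + (4*36)²*(-5))/((4*36)))*21 = ((-5 - 20 + 144²*(-5))/144)*21 = ((-5 - 20 + 20736*(-5))/144)*21 = ((-5 - 20 - 103680)/144)*21 = ((1/144)*(-103705))*21 = -103705/144*21 = -725935/48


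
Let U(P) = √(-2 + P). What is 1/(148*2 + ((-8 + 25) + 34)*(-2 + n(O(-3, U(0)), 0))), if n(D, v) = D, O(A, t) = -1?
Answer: 1/143 ≈ 0.0069930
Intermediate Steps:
1/(148*2 + ((-8 + 25) + 34)*(-2 + n(O(-3, U(0)), 0))) = 1/(148*2 + ((-8 + 25) + 34)*(-2 - 1)) = 1/(296 + (17 + 34)*(-3)) = 1/(296 + 51*(-3)) = 1/(296 - 153) = 1/143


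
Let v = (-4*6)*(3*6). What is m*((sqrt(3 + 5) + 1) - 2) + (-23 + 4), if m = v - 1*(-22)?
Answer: 391 - 820*sqrt(2) ≈ -768.66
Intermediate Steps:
v = -432 (v = -24*18 = -432)
m = -410 (m = -432 - 1*(-22) = -432 + 22 = -410)
m*((sqrt(3 + 5) + 1) - 2) + (-23 + 4) = -410*((sqrt(3 + 5) + 1) - 2) + (-23 + 4) = -410*((sqrt(8) + 1) - 2) - 19 = -410*((2*sqrt(2) + 1) - 2) - 19 = -410*((1 + 2*sqrt(2)) - 2) - 19 = -410*(-1 + 2*sqrt(2)) - 19 = (410 - 820*sqrt(2)) - 19 = 391 - 820*sqrt(2)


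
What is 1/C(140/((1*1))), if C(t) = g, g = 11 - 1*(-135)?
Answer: 1/146 ≈ 0.0068493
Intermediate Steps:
g = 146 (g = 11 + 135 = 146)
C(t) = 146
1/C(140/((1*1))) = 1/146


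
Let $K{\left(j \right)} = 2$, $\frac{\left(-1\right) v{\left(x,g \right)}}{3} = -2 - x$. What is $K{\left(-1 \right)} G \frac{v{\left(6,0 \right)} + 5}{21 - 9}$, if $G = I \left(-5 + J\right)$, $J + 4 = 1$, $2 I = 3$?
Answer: $-58$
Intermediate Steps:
$I = \frac{3}{2}$ ($I = \frac{1}{2} \cdot 3 = \frac{3}{2} \approx 1.5$)
$J = -3$ ($J = -4 + 1 = -3$)
$v{\left(x,g \right)} = 6 + 3 x$ ($v{\left(x,g \right)} = - 3 \left(-2 - x\right) = 6 + 3 x$)
$G = -12$ ($G = \frac{3 \left(-5 - 3\right)}{2} = \frac{3}{2} \left(-8\right) = -12$)
$K{\left(-1 \right)} G \frac{v{\left(6,0 \right)} + 5}{21 - 9} = 2 \left(-12\right) \frac{\left(6 + 3 \cdot 6\right) + 5}{21 - 9} = - 24 \frac{\left(6 + 18\right) + 5}{12} = - 24 \left(24 + 5\right) \frac{1}{12} = - 24 \cdot 29 \cdot \frac{1}{12} = \left(-24\right) \frac{29}{12} = -58$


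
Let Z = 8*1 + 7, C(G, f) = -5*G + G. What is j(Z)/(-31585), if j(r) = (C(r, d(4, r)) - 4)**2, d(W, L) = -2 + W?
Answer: -4096/31585 ≈ -0.12968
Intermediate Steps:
C(G, f) = -4*G
Z = 15 (Z = 8 + 7 = 15)
j(r) = (-4 - 4*r)**2 (j(r) = (-4*r - 4)**2 = (-4 - 4*r)**2)
j(Z)/(-31585) = (16*(1 + 15)**2)/(-31585) = (16*16**2)*(-1/31585) = (16*256)*(-1/31585) = 4096*(-1/31585) = -4096/31585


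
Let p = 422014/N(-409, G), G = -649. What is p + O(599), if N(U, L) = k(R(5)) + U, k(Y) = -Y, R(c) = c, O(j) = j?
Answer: -87014/207 ≈ -420.36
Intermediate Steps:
N(U, L) = -5 + U (N(U, L) = -1*5 + U = -5 + U)
p = -211007/207 (p = 422014/(-5 - 409) = 422014/(-414) = 422014*(-1/414) = -211007/207 ≈ -1019.4)
p + O(599) = -211007/207 + 599 = -87014/207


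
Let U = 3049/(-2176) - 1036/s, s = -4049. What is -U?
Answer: 10091065/8810624 ≈ 1.1453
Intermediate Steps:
U = -10091065/8810624 (U = 3049/(-2176) - 1036/(-4049) = 3049*(-1/2176) - 1036*(-1/4049) = -3049/2176 + 1036/4049 = -10091065/8810624 ≈ -1.1453)
-U = -1*(-10091065/8810624) = 10091065/8810624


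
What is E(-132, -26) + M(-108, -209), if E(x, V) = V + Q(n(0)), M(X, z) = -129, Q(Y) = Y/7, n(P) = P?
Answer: -155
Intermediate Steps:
Q(Y) = Y/7 (Q(Y) = Y*(⅐) = Y/7)
E(x, V) = V (E(x, V) = V + (⅐)*0 = V + 0 = V)
E(-132, -26) + M(-108, -209) = -26 - 129 = -155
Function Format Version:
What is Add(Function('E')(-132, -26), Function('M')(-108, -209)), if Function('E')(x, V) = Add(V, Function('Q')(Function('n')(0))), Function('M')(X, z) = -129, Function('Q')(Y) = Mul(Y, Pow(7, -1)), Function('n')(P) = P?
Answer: -155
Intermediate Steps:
Function('Q')(Y) = Mul(Rational(1, 7), Y) (Function('Q')(Y) = Mul(Y, Rational(1, 7)) = Mul(Rational(1, 7), Y))
Function('E')(x, V) = V (Function('E')(x, V) = Add(V, Mul(Rational(1, 7), 0)) = Add(V, 0) = V)
Add(Function('E')(-132, -26), Function('M')(-108, -209)) = Add(-26, -129) = -155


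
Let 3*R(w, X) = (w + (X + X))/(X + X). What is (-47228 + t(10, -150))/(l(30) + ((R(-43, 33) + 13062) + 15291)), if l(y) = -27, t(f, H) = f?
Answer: -9349164/5608571 ≈ -1.6669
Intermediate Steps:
R(w, X) = (w + 2*X)/(6*X) (R(w, X) = ((w + (X + X))/(X + X))/3 = ((w + 2*X)/((2*X)))/3 = ((w + 2*X)*(1/(2*X)))/3 = ((w + 2*X)/(2*X))/3 = (w + 2*X)/(6*X))
(-47228 + t(10, -150))/(l(30) + ((R(-43, 33) + 13062) + 15291)) = (-47228 + 10)/(-27 + (((1/6)*(-43 + 2*33)/33 + 13062) + 15291)) = -47218/(-27 + (((1/6)*(1/33)*(-43 + 66) + 13062) + 15291)) = -47218/(-27 + (((1/6)*(1/33)*23 + 13062) + 15291)) = -47218/(-27 + ((23/198 + 13062) + 15291)) = -47218/(-27 + (2586299/198 + 15291)) = -47218/(-27 + 5613917/198) = -47218/5608571/198 = -47218*198/5608571 = -9349164/5608571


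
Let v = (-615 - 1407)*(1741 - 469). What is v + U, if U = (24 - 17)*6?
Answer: -2571942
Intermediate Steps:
U = 42 (U = 7*6 = 42)
v = -2571984 (v = -2022*1272 = -2571984)
v + U = -2571984 + 42 = -2571942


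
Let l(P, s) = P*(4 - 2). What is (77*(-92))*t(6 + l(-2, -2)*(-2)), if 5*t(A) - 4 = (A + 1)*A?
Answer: -1515976/5 ≈ -3.0320e+5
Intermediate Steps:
l(P, s) = 2*P (l(P, s) = P*2 = 2*P)
t(A) = ⅘ + A*(1 + A)/5 (t(A) = ⅘ + ((A + 1)*A)/5 = ⅘ + ((1 + A)*A)/5 = ⅘ + (A*(1 + A))/5 = ⅘ + A*(1 + A)/5)
(77*(-92))*t(6 + l(-2, -2)*(-2)) = (77*(-92))*(⅘ + (6 + (2*(-2))*(-2))/5 + (6 + (2*(-2))*(-2))²/5) = -7084*(⅘ + (6 - 4*(-2))/5 + (6 - 4*(-2))²/5) = -7084*(⅘ + (6 + 8)/5 + (6 + 8)²/5) = -7084*(⅘ + (⅕)*14 + (⅕)*14²) = -7084*(⅘ + 14/5 + (⅕)*196) = -7084*(⅘ + 14/5 + 196/5) = -7084*214/5 = -1515976/5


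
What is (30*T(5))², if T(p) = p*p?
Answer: 562500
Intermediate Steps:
T(p) = p²
(30*T(5))² = (30*5²)² = (30*25)² = 750² = 562500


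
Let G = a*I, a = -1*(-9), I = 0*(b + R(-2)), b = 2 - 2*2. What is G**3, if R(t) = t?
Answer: 0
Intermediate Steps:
b = -2 (b = 2 - 4 = -2)
I = 0 (I = 0*(-2 - 2) = 0*(-4) = 0)
a = 9
G = 0 (G = 9*0 = 0)
G**3 = 0**3 = 0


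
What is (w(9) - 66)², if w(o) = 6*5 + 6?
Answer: 900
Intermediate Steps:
w(o) = 36 (w(o) = 30 + 6 = 36)
(w(9) - 66)² = (36 - 66)² = (-30)² = 900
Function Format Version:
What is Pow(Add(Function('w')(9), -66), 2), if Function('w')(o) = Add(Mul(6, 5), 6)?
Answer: 900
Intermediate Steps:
Function('w')(o) = 36 (Function('w')(o) = Add(30, 6) = 36)
Pow(Add(Function('w')(9), -66), 2) = Pow(Add(36, -66), 2) = Pow(-30, 2) = 900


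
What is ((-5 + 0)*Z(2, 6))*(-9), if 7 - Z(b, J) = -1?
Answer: 360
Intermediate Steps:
Z(b, J) = 8 (Z(b, J) = 7 - 1*(-1) = 7 + 1 = 8)
((-5 + 0)*Z(2, 6))*(-9) = ((-5 + 0)*8)*(-9) = -5*8*(-9) = -40*(-9) = 360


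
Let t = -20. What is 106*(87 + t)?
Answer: 7102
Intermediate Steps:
106*(87 + t) = 106*(87 - 20) = 106*67 = 7102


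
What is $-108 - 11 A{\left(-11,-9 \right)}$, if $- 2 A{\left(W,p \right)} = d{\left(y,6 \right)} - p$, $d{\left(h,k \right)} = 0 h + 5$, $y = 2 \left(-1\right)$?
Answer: $-31$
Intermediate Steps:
$y = -2$
$d{\left(h,k \right)} = 5$ ($d{\left(h,k \right)} = 0 + 5 = 5$)
$A{\left(W,p \right)} = - \frac{5}{2} + \frac{p}{2}$ ($A{\left(W,p \right)} = - \frac{5 - p}{2} = - \frac{5}{2} + \frac{p}{2}$)
$-108 - 11 A{\left(-11,-9 \right)} = -108 - 11 \left(- \frac{5}{2} + \frac{1}{2} \left(-9\right)\right) = -108 - 11 \left(- \frac{5}{2} - \frac{9}{2}\right) = -108 - -77 = -108 + 77 = -31$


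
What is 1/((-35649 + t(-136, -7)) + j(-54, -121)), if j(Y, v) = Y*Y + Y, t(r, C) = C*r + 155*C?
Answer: -1/32920 ≈ -3.0377e-5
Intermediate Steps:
t(r, C) = 155*C + C*r
j(Y, v) = Y + Y**2 (j(Y, v) = Y**2 + Y = Y + Y**2)
1/((-35649 + t(-136, -7)) + j(-54, -121)) = 1/((-35649 - 7*(155 - 136)) - 54*(1 - 54)) = 1/((-35649 - 7*19) - 54*(-53)) = 1/((-35649 - 133) + 2862) = 1/(-35782 + 2862) = 1/(-32920) = -1/32920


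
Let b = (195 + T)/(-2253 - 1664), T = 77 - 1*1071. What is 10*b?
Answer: 7990/3917 ≈ 2.0398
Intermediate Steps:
T = -994 (T = 77 - 1071 = -994)
b = 799/3917 (b = (195 - 994)/(-2253 - 1664) = -799/(-3917) = -799*(-1/3917) = 799/3917 ≈ 0.20398)
10*b = 10*(799/3917) = 7990/3917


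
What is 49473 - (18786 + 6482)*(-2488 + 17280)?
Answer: -373714783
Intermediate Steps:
49473 - (18786 + 6482)*(-2488 + 17280) = 49473 - 25268*14792 = 49473 - 1*373764256 = 49473 - 373764256 = -373714783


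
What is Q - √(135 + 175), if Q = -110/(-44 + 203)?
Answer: -110/159 - √310 ≈ -18.299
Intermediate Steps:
Q = -110/159 ≈ -0.69182
Q - √(135 + 175) = -110/159 - √(135 + 175) = -110/159 - √310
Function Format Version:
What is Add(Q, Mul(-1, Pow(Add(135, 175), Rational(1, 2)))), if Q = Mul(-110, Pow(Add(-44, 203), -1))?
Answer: Add(Rational(-110, 159), Mul(-1, Pow(310, Rational(1, 2)))) ≈ -18.299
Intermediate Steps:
Q = Rational(-110, 159) (Q = Mul(-110, Pow(159, -1)) = Mul(-110, Rational(1, 159)) = Rational(-110, 159) ≈ -0.69182)
Add(Q, Mul(-1, Pow(Add(135, 175), Rational(1, 2)))) = Add(Rational(-110, 159), Mul(-1, Pow(Add(135, 175), Rational(1, 2)))) = Add(Rational(-110, 159), Mul(-1, Pow(310, Rational(1, 2))))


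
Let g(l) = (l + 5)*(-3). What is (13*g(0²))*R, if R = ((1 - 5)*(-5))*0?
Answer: 0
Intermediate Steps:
g(l) = -15 - 3*l (g(l) = (5 + l)*(-3) = -15 - 3*l)
R = 0 (R = -4*(-5)*0 = 20*0 = 0)
(13*g(0²))*R = (13*(-15 - 3*0²))*0 = (13*(-15 - 3*0))*0 = (13*(-15 + 0))*0 = (13*(-15))*0 = -195*0 = 0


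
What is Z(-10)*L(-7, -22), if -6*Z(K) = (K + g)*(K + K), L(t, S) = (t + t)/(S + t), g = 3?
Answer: -980/87 ≈ -11.264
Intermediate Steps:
L(t, S) = 2*t/(S + t) (L(t, S) = (2*t)/(S + t) = 2*t/(S + t))
Z(K) = -K*(3 + K)/3 (Z(K) = -(K + 3)*(K + K)/6 = -(3 + K)*2*K/6 = -K*(3 + K)/3)
Z(-10)*L(-7, -22) = (-1/3*(-10)*(3 - 10))*(2*(-7)/(-22 - 7)) = (-1/3*(-10)*(-7))*(2*(-7)/(-29)) = -140*(-7)*(-1)/(3*29) = -70/3*14/29 = -980/87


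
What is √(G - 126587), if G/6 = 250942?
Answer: √1379065 ≈ 1174.3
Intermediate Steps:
G = 1505652 (G = 6*250942 = 1505652)
√(G - 126587) = √(1505652 - 126587) = √1379065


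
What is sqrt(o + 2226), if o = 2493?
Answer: 11*sqrt(39) ≈ 68.695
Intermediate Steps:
sqrt(o + 2226) = sqrt(2493 + 2226) = sqrt(4719) = 11*sqrt(39)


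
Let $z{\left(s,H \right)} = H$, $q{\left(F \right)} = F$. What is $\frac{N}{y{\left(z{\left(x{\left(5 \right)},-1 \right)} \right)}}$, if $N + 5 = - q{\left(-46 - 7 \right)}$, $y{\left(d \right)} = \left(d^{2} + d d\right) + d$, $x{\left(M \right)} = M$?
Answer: $48$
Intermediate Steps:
$y{\left(d \right)} = d + 2 d^{2}$ ($y{\left(d \right)} = \left(d^{2} + d^{2}\right) + d = 2 d^{2} + d = d + 2 d^{2}$)
$N = 48$ ($N = -5 - \left(-46 - 7\right) = -5 - -53 = -5 + 53 = 48$)
$\frac{N}{y{\left(z{\left(x{\left(5 \right)},-1 \right)} \right)}} = \frac{48}{\left(-1\right) \left(1 + 2 \left(-1\right)\right)} = \frac{48}{\left(-1\right) \left(1 - 2\right)} = \frac{48}{\left(-1\right) \left(-1\right)} = \frac{48}{1} = 48 \cdot 1 = 48$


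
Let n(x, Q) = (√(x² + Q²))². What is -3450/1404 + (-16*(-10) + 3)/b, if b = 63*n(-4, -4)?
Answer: -62281/26208 ≈ -2.3764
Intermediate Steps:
n(x, Q) = Q² + x² (n(x, Q) = (√(Q² + x²))² = Q² + x²)
b = 2016 (b = 63*((-4)² + (-4)²) = 63*(16 + 16) = 63*32 = 2016)
-3450/1404 + (-16*(-10) + 3)/b = -3450/1404 + (-16*(-10) + 3)/2016 = -3450*1/1404 + (160 + 3)*(1/2016) = -575/234 + 163*(1/2016) = -575/234 + 163/2016 = -62281/26208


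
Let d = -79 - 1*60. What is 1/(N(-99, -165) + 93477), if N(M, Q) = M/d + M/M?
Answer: 139/12993541 ≈ 1.0698e-5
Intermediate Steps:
d = -139 (d = -79 - 60 = -139)
N(M, Q) = 1 - M/139 (N(M, Q) = M/(-139) + M/M = M*(-1/139) + 1 = -M/139 + 1 = 1 - M/139)
1/(N(-99, -165) + 93477) = 1/((1 - 1/139*(-99)) + 93477) = 1/((1 + 99/139) + 93477) = 1/(238/139 + 93477) = 1/(12993541/139) = 139/12993541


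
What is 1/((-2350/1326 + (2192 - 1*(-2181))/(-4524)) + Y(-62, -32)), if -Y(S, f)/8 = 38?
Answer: -76908/23590673 ≈ -0.0032601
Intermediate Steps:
Y(S, f) = -304 (Y(S, f) = -8*38 = -304)
1/((-2350/1326 + (2192 - 1*(-2181))/(-4524)) + Y(-62, -32)) = 1/((-2350/1326 + (2192 - 1*(-2181))/(-4524)) - 304) = 1/((-2350*1/1326 + (2192 + 2181)*(-1/4524)) - 304) = 1/((-1175/663 + 4373*(-1/4524)) - 304) = 1/((-1175/663 - 4373/4524) - 304) = 1/(-210641/76908 - 304) = 1/(-23590673/76908) = -76908/23590673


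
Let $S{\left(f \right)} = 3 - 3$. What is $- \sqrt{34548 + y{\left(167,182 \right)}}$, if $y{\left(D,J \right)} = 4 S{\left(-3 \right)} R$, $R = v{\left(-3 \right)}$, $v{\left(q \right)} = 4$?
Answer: $- 2 \sqrt{8637} \approx -185.87$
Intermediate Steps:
$R = 4$
$S{\left(f \right)} = 0$
$y{\left(D,J \right)} = 0$ ($y{\left(D,J \right)} = 4 \cdot 0 \cdot 4 = 0 \cdot 4 = 0$)
$- \sqrt{34548 + y{\left(167,182 \right)}} = - \sqrt{34548 + 0} = - \sqrt{34548} = - 2 \sqrt{8637}$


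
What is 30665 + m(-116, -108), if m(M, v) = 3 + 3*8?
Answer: 30692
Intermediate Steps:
m(M, v) = 27 (m(M, v) = 3 + 24 = 27)
30665 + m(-116, -108) = 30665 + 27 = 30692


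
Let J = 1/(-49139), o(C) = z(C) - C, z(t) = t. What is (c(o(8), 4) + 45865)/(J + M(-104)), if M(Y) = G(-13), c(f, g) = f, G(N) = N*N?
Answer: 450752047/1660898 ≈ 271.39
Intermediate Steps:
o(C) = 0 (o(C) = C - C = 0)
G(N) = N²
J = -1/49139 ≈ -2.0350e-5
M(Y) = 169 (M(Y) = (-13)² = 169)
(c(o(8), 4) + 45865)/(J + M(-104)) = (0 + 45865)/(-1/49139 + 169) = 45865/(8304490/49139) = 45865*(49139/8304490) = 450752047/1660898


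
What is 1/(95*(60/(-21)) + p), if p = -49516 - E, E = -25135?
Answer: -7/172567 ≈ -4.0564e-5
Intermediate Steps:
p = -24381 (p = -49516 - 1*(-25135) = -49516 + 25135 = -24381)
1/(95*(60/(-21)) + p) = 1/(95*(60/(-21)) - 24381) = 1/(95*(60*(-1/21)) - 24381) = 1/(95*(-20/7) - 24381) = 1/(-1900/7 - 24381) = 1/(-172567/7) = -7/172567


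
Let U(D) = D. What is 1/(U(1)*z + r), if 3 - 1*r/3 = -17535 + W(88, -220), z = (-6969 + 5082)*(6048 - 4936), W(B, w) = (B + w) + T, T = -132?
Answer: -1/2044938 ≈ -4.8901e-7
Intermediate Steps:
W(B, w) = -132 + B + w (W(B, w) = (B + w) - 132 = -132 + B + w)
z = -2098344 (z = -1887*1112 = -2098344)
r = 53406 (r = 9 - 3*(-17535 + (-132 + 88 - 220)) = 9 - 3*(-17535 - 264) = 9 - 3*(-17799) = 9 + 53397 = 53406)
1/(U(1)*z + r) = 1/(1*(-2098344) + 53406) = 1/(-2098344 + 53406) = 1/(-2044938) = -1/2044938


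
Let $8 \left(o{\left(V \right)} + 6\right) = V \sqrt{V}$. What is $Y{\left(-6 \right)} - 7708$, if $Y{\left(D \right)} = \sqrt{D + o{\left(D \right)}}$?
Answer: $-7708 + \frac{\sqrt{-48 - 3 i \sqrt{6}}}{2} \approx -7707.7 - 3.4742 i$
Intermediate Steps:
$o{\left(V \right)} = -6 + \frac{V^{\frac{3}{2}}}{8}$ ($o{\left(V \right)} = -6 + \frac{V \sqrt{V}}{8} = -6 + \frac{V^{\frac{3}{2}}}{8}$)
$Y{\left(D \right)} = \sqrt{-6 + D + \frac{D^{\frac{3}{2}}}{8}}$ ($Y{\left(D \right)} = \sqrt{D + \left(-6 + \frac{D^{\frac{3}{2}}}{8}\right)} = \sqrt{-6 + D + \frac{D^{\frac{3}{2}}}{8}}$)
$Y{\left(-6 \right)} - 7708 = \frac{\sqrt{-96 + 2 \left(-6\right)^{\frac{3}{2}} + 16 \left(-6\right)}}{4} - 7708 = \frac{\sqrt{-96 + 2 \left(- 6 i \sqrt{6}\right) - 96}}{4} - 7708 = \frac{\sqrt{-96 - 12 i \sqrt{6} - 96}}{4} - 7708 = \frac{\sqrt{-192 - 12 i \sqrt{6}}}{4} - 7708 = -7708 + \frac{\sqrt{-192 - 12 i \sqrt{6}}}{4}$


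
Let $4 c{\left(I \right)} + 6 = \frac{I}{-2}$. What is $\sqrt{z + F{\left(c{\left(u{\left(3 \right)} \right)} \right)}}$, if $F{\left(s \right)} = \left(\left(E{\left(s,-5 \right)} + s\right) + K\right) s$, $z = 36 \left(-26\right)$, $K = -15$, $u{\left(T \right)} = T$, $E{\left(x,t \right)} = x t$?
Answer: $\frac{3 i \sqrt{1639}}{4} \approx 30.363 i$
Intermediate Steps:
$E{\left(x,t \right)} = t x$
$c{\left(I \right)} = - \frac{3}{2} - \frac{I}{8}$ ($c{\left(I \right)} = - \frac{3}{2} + \frac{I \frac{1}{-2}}{4} = - \frac{3}{2} + \frac{I \left(- \frac{1}{2}\right)}{4} = - \frac{3}{2} + \frac{\left(- \frac{1}{2}\right) I}{4} = - \frac{3}{2} - \frac{I}{8}$)
$z = -936$
$F{\left(s \right)} = s \left(-15 - 4 s\right)$ ($F{\left(s \right)} = \left(\left(- 5 s + s\right) - 15\right) s = \left(- 4 s - 15\right) s = \left(-15 - 4 s\right) s = s \left(-15 - 4 s\right)$)
$\sqrt{z + F{\left(c{\left(u{\left(3 \right)} \right)} \right)}} = \sqrt{-936 - \left(- \frac{3}{2} - \frac{3}{8}\right) \left(15 + 4 \left(- \frac{3}{2} - \frac{3}{8}\right)\right)} = \sqrt{-936 - - \frac{15 \left(15 + 4 \left(- \frac{15}{8}\right)\right)}{8}} = \sqrt{-936 - - \frac{15 \left(15 - \frac{15}{2}\right)}{8}} = \sqrt{-936 - \left(- \frac{15}{8}\right) \frac{15}{2}} = \sqrt{-936 + \frac{225}{16}} = \sqrt{- \frac{14751}{16}} = \frac{3 i \sqrt{1639}}{4}$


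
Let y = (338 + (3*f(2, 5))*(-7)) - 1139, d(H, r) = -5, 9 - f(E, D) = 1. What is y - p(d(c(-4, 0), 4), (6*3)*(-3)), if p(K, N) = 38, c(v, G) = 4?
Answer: -1007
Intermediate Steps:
f(E, D) = 8 (f(E, D) = 9 - 1*1 = 9 - 1 = 8)
y = -969 (y = (338 + (3*8)*(-7)) - 1139 = (338 + 24*(-7)) - 1139 = (338 - 168) - 1139 = 170 - 1139 = -969)
y - p(d(c(-4, 0), 4), (6*3)*(-3)) = -969 - 1*38 = -969 - 38 = -1007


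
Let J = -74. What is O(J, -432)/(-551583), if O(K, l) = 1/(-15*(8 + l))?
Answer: -1/3508067880 ≈ -2.8506e-10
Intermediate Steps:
O(K, l) = 1/(-120 - 15*l)
O(J, -432)/(-551583) = -1/(120 + 15*(-432))/(-551583) = -1/(120 - 6480)*(-1/551583) = -1/(-6360)*(-1/551583) = -1*(-1/6360)*(-1/551583) = (1/6360)*(-1/551583) = -1/3508067880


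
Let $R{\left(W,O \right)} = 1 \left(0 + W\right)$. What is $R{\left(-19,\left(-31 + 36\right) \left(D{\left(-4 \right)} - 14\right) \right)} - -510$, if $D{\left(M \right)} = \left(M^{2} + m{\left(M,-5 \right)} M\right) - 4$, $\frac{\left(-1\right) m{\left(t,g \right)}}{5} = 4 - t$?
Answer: $491$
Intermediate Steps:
$m{\left(t,g \right)} = -20 + 5 t$ ($m{\left(t,g \right)} = - 5 \left(4 - t\right) = -20 + 5 t$)
$D{\left(M \right)} = -4 + M^{2} + M \left(-20 + 5 M\right)$ ($D{\left(M \right)} = \left(M^{2} + \left(-20 + 5 M\right) M\right) - 4 = \left(M^{2} + M \left(-20 + 5 M\right)\right) - 4 = -4 + M^{2} + M \left(-20 + 5 M\right)$)
$R{\left(W,O \right)} = W$ ($R{\left(W,O \right)} = 1 W = W$)
$R{\left(-19,\left(-31 + 36\right) \left(D{\left(-4 \right)} - 14\right) \right)} - -510 = -19 - -510 = -19 + 510 = 491$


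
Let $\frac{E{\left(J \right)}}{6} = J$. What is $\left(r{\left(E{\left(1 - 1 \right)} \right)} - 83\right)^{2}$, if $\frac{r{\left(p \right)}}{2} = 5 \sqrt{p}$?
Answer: $6889$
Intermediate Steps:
$E{\left(J \right)} = 6 J$
$r{\left(p \right)} = 10 \sqrt{p}$ ($r{\left(p \right)} = 2 \cdot 5 \sqrt{p} = 10 \sqrt{p}$)
$\left(r{\left(E{\left(1 - 1 \right)} \right)} - 83\right)^{2} = \left(10 \sqrt{6 \left(1 - 1\right)} - 83\right)^{2} = \left(10 \sqrt{6 \cdot 0} - 83\right)^{2} = \left(10 \sqrt{0} - 83\right)^{2} = \left(10 \cdot 0 - 83\right)^{2} = \left(0 - 83\right)^{2} = \left(-83\right)^{2} = 6889$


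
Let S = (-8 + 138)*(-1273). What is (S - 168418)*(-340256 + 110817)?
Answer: 76611517612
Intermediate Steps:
S = -165490 (S = 130*(-1273) = -165490)
(S - 168418)*(-340256 + 110817) = (-165490 - 168418)*(-340256 + 110817) = -333908*(-229439) = 76611517612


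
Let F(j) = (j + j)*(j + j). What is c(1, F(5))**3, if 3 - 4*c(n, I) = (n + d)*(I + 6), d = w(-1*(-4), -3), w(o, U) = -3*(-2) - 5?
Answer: -9129329/64 ≈ -1.4265e+5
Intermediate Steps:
w(o, U) = 1 (w(o, U) = 6 - 5 = 1)
d = 1
F(j) = 4*j**2 (F(j) = (2*j)*(2*j) = 4*j**2)
c(n, I) = 3/4 - (1 + n)*(6 + I)/4 (c(n, I) = 3/4 - (n + 1)*(I + 6)/4 = 3/4 - (1 + n)*(6 + I)/4)
c(1, F(5))**3 = (-3/4 - 3/2*1 - 5**2 - 1/4*4*5**2*1)**3 = (-3/4 - 3/2 - 25 - 1/4*4*25*1)**3 = (-3/4 - 3/2 - 1/4*100 - 1/4*100*1)**3 = (-3/4 - 3/2 - 25 - 25)**3 = (-209/4)**3 = -9129329/64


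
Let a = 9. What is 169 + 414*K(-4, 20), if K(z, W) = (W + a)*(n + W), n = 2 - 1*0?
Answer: 264301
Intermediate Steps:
n = 2 (n = 2 + 0 = 2)
K(z, W) = (2 + W)*(9 + W) (K(z, W) = (W + 9)*(2 + W) = (9 + W)*(2 + W) = (2 + W)*(9 + W))
169 + 414*K(-4, 20) = 169 + 414*(18 + 20² + 11*20) = 169 + 414*(18 + 400 + 220) = 169 + 414*638 = 169 + 264132 = 264301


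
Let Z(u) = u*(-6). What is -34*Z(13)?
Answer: 2652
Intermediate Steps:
Z(u) = -6*u
-34*Z(13) = -(-204)*13 = -34*(-78) = 2652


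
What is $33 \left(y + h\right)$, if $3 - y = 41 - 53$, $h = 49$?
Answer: $2112$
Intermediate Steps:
$y = 15$ ($y = 3 - \left(41 - 53\right) = 3 - -12 = 3 + 12 = 15$)
$33 \left(y + h\right) = 33 \left(15 + 49\right) = 33 \cdot 64 = 2112$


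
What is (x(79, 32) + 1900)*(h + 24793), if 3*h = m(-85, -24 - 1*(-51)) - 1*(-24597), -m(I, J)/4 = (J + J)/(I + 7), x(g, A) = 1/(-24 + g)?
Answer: 44821314908/715 ≈ 6.2687e+7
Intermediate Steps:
m(I, J) = -8*J/(7 + I) (m(I, J) = -4*(J + J)/(I + 7) = -4*2*J/(7 + I) = -8*J/(7 + I))
h = 106599/13 (h = (-8*(-24 - 1*(-51))/(7 - 85) - 1*(-24597))/3 = (-8*(-24 + 51)/(-78) + 24597)/3 = (-8*27*(-1/78) + 24597)/3 = (36/13 + 24597)/3 = (⅓)*(319797/13) = 106599/13 ≈ 8199.9)
(x(79, 32) + 1900)*(h + 24793) = (1/(-24 + 79) + 1900)*(106599/13 + 24793) = (1/55 + 1900)*(428908/13) = (104501/55)*(428908/13) = 44821314908/715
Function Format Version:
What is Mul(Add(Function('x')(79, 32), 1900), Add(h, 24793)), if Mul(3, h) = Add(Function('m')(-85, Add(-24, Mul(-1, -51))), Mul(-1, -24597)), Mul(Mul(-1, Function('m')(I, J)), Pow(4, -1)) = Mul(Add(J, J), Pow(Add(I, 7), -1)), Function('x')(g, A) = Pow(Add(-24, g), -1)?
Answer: Rational(44821314908, 715) ≈ 6.2687e+7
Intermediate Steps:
Function('m')(I, J) = Mul(-8, J, Pow(Add(7, I), -1)) (Function('m')(I, J) = Mul(-4, Mul(Add(J, J), Pow(Add(I, 7), -1))) = Mul(-4, Mul(Mul(2, J), Pow(Add(7, I), -1))) = Mul(-4, Mul(2, J, Pow(Add(7, I), -1))) = Mul(-8, J, Pow(Add(7, I), -1)))
h = Rational(106599, 13) (h = Mul(Rational(1, 3), Add(Mul(-8, Add(-24, Mul(-1, -51)), Pow(Add(7, -85), -1)), Mul(-1, -24597))) = Mul(Rational(1, 3), Add(Mul(-8, Add(-24, 51), Pow(-78, -1)), 24597)) = Mul(Rational(1, 3), Add(Mul(-8, 27, Rational(-1, 78)), 24597)) = Mul(Rational(1, 3), Add(Rational(36, 13), 24597)) = Mul(Rational(1, 3), Rational(319797, 13)) = Rational(106599, 13) ≈ 8199.9)
Mul(Add(Function('x')(79, 32), 1900), Add(h, 24793)) = Mul(Add(Pow(Add(-24, 79), -1), 1900), Add(Rational(106599, 13), 24793)) = Mul(Add(Pow(55, -1), 1900), Rational(428908, 13)) = Mul(Add(Rational(1, 55), 1900), Rational(428908, 13)) = Mul(Rational(104501, 55), Rational(428908, 13)) = Rational(44821314908, 715)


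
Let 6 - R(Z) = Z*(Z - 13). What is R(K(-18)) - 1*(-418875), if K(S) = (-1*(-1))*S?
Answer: 418323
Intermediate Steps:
K(S) = S (K(S) = 1*S = S)
R(Z) = 6 - Z*(-13 + Z) (R(Z) = 6 - Z*(Z - 13) = 6 - Z*(-13 + Z))
R(K(-18)) - 1*(-418875) = (6 - 1*(-18)² + 13*(-18)) - 1*(-418875) = (6 - 1*324 - 234) + 418875 = (6 - 324 - 234) + 418875 = -552 + 418875 = 418323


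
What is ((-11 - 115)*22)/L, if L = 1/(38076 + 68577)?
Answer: -295642116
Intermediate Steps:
L = 1/106653 ≈ 9.3762e-6
((-11 - 115)*22)/L = ((-11 - 115)*22)/(1/106653) = -126*22*106653 = -2772*106653 = -295642116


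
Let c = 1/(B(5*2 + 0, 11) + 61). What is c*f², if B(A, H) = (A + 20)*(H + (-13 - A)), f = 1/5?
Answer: -1/7475 ≈ -0.00013378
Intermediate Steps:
f = ⅕ ≈ 0.20000
B(A, H) = (20 + A)*(-13 + H - A)
c = -1/299 (c = 1/((-260 - (5*2 + 0)² - 33*(5*2 + 0) + 20*11 + (5*2 + 0)*11) + 61) = 1/((-260 - (10 + 0)² - 33*(10 + 0) + 220 + (10 + 0)*11) + 61) = 1/((-260 - 1*10² - 33*10 + 220 + 10*11) + 61) = 1/((-260 - 1*100 - 330 + 220 + 110) + 61) = 1/((-260 - 100 - 330 + 220 + 110) + 61) = 1/(-360 + 61) = 1/(-299) = -1/299 ≈ -0.0033445)
c*f² = -(⅕)²/299 = -1/299*1/25 = -1/7475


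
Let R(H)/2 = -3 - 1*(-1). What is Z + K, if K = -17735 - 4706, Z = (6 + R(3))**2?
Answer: -22437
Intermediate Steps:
R(H) = -4 (R(H) = 2*(-3 - 1*(-1)) = 2*(-3 + 1) = 2*(-2) = -4)
Z = 4 (Z = (6 - 4)**2 = 2**2 = 4)
K = -22441
Z + K = 4 - 22441 = -22437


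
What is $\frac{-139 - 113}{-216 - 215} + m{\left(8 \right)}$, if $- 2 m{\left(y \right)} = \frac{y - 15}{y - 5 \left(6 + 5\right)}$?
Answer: $\frac{20671}{40514} \approx 0.51022$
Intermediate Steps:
$m{\left(y \right)} = - \frac{-15 + y}{2 \left(-55 + y\right)}$ ($m{\left(y \right)} = - \frac{\left(y - 15\right) \frac{1}{y - 5 \left(6 + 5\right)}}{2} = - \frac{\left(-15 + y\right) \frac{1}{y - 55}}{2} = - \frac{\left(-15 + y\right) \frac{1}{-55 + y}}{2} = - \frac{\frac{1}{-55 + y} \left(-15 + y\right)}{2} = - \frac{-15 + y}{2 \left(-55 + y\right)}$)
$\frac{-139 - 113}{-216 - 215} + m{\left(8 \right)} = \frac{-139 - 113}{-216 - 215} + \frac{15 - 8}{2 \left(-55 + 8\right)} = - \frac{252}{-431} + \frac{15 - 8}{2 \left(-47\right)} = \left(-252\right) \left(- \frac{1}{431}\right) + \frac{1}{2} \left(- \frac{1}{47}\right) 7 = \frac{252}{431} - \frac{7}{94} = \frac{20671}{40514}$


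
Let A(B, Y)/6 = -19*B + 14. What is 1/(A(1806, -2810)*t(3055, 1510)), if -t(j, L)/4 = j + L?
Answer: 1/3757908000 ≈ 2.6611e-10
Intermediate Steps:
A(B, Y) = 84 - 114*B (A(B, Y) = 6*(-19*B + 14) = 6*(14 - 19*B) = 84 - 114*B)
t(j, L) = -4*L - 4*j (t(j, L) = -4*(j + L) = -4*(L + j) = -4*L - 4*j)
1/(A(1806, -2810)*t(3055, 1510)) = 1/((84 - 114*1806)*(-4*1510 - 4*3055)) = 1/((84 - 205884)*(-6040 - 12220)) = 1/(-205800*(-18260)) = -1/205800*(-1/18260) = 1/3757908000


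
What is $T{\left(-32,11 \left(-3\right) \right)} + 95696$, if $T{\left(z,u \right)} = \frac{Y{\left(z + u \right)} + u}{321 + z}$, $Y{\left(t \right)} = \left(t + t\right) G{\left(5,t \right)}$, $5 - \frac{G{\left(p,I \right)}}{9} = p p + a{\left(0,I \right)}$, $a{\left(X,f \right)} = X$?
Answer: $\frac{27679511}{289} \approx 95777.0$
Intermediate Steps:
$G{\left(p,I \right)} = 45 - 9 p^{2}$ ($G{\left(p,I \right)} = 45 - 9 \left(p p + 0\right) = 45 - 9 \left(p^{2} + 0\right) = 45 - 9 p^{2}$)
$Y{\left(t \right)} = - 360 t$ ($Y{\left(t \right)} = \left(t + t\right) \left(45 - 9 \cdot 5^{2}\right) = 2 t \left(45 - 225\right) = 2 t \left(-180\right) = - 360 t$)
$T{\left(z,u \right)} = \frac{- 360 z - 359 u}{321 + z}$ ($T{\left(z,u \right)} = \frac{- 360 \left(z + u\right) + u}{321 + z} = \frac{- 360 \left(u + z\right) + u}{321 + z} = \frac{\left(- 360 u - 360 z\right) + u}{321 + z} = \frac{- 360 z - 359 u}{321 + z}$)
$T{\left(-32,11 \left(-3\right) \right)} + 95696 = \frac{\left(-360\right) \left(-32\right) - 359 \cdot 11 \left(-3\right)}{321 - 32} + 95696 = \frac{11520 - -11847}{289} + 95696 = \frac{11520 + 11847}{289} + 95696 = \frac{1}{289} \cdot 23367 + 95696 = \frac{23367}{289} + 95696 = \frac{27679511}{289}$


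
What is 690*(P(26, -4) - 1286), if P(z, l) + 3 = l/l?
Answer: -888720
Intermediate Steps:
P(z, l) = -2 (P(z, l) = -3 + l/l = -3 + 1 = -2)
690*(P(26, -4) - 1286) = 690*(-2 - 1286) = 690*(-1288) = -888720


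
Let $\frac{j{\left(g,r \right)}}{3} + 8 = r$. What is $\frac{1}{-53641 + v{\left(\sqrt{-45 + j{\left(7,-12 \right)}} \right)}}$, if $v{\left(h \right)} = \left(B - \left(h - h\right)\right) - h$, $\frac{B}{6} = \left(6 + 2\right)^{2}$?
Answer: $\frac{i}{\sqrt{105} - 53257 i} \approx -1.8777 \cdot 10^{-5} + 3.6128 \cdot 10^{-9} i$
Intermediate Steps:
$j{\left(g,r \right)} = -24 + 3 r$
$B = 384$ ($B = 6 \left(6 + 2\right)^{2} = 6 \cdot 8^{2} = 6 \cdot 64 = 384$)
$v{\left(h \right)} = 384 - h$ ($v{\left(h \right)} = \left(384 - \left(h - h\right)\right) - h = \left(384 - 0\right) - h = \left(384 + 0\right) - h = 384 - h$)
$\frac{1}{-53641 + v{\left(\sqrt{-45 + j{\left(7,-12 \right)}} \right)}} = \frac{1}{-53641 + \left(384 - \sqrt{-45 + \left(-24 + 3 \left(-12\right)\right)}\right)} = \frac{1}{-53641 + \left(384 - \sqrt{-45 - 60}\right)} = \frac{1}{-53641 + \left(384 - \sqrt{-105}\right)} = \frac{1}{-53641 + \left(384 - i \sqrt{105}\right)} = \frac{1}{-53257 - i \sqrt{105}}$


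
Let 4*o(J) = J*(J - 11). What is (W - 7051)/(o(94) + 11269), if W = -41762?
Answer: -32542/8813 ≈ -3.6925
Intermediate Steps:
o(J) = J*(-11 + J)/4 (o(J) = (J*(J - 11))/4 = (J*(-11 + J))/4 = J*(-11 + J)/4)
(W - 7051)/(o(94) + 11269) = (-41762 - 7051)/((¼)*94*(-11 + 94) + 11269) = -48813/((¼)*94*83 + 11269) = -48813/(3901/2 + 11269) = -48813/26439/2 = -48813*2/26439 = -32542/8813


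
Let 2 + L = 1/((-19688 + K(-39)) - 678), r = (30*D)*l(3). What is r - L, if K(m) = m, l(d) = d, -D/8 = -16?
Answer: 235106411/20405 ≈ 11522.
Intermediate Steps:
D = 128 (D = -8*(-16) = 128)
r = 11520 (r = (30*128)*3 = 3840*3 = 11520)
L = -40811/20405 (L = -2 + 1/((-19688 - 39) - 678) = -2 + 1/(-19727 - 678) = -2 + 1/(-20405) = -2 - 1/20405 = -40811/20405 ≈ -2.0000)
r - L = 11520 - 1*(-40811/20405) = 11520 + 40811/20405 = 235106411/20405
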